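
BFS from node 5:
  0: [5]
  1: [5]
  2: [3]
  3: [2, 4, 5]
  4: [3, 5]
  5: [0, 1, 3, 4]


Visit 5, enqueue [0, 1, 3, 4]
Visit 0, enqueue []
Visit 1, enqueue []
Visit 3, enqueue [2]
Visit 4, enqueue []
Visit 2, enqueue []

BFS order: [5, 0, 1, 3, 4, 2]


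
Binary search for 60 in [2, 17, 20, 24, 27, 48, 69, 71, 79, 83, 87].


Step 1: lo=0, hi=10, mid=5, val=48
Step 2: lo=6, hi=10, mid=8, val=79
Step 3: lo=6, hi=7, mid=6, val=69

Not found


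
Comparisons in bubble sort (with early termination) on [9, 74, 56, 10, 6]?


Algorithm: bubble sort (with early termination)
Input: [9, 74, 56, 10, 6]
Sorted: [6, 9, 10, 56, 74]

10


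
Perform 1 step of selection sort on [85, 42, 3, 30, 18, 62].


Initial: [85, 42, 3, 30, 18, 62]
Step 1: min=3 at 2
  Swap: [3, 42, 85, 30, 18, 62]

After 1 step: [3, 42, 85, 30, 18, 62]


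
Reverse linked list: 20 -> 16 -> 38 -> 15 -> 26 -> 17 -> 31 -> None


Step 1: curr=20, set curr.next=prev(None) | reversed so far: 20
Step 2: curr=16, set curr.next=prev(20) | reversed so far: 16 -> 20
Step 3: curr=38, set curr.next=prev(16) | reversed so far: 38 -> 16 -> 20
Step 4: curr=15, set curr.next=prev(38) | reversed so far: 15 -> 38 -> 16 -> 20
Step 5: curr=26, set curr.next=prev(15) | reversed so far: 26 -> 15 -> 38 -> 16 -> 20
Step 6: curr=17, set curr.next=prev(26) | reversed so far: 17 -> 26 -> 15 -> 38 -> 16 -> 20
Step 7: curr=31, set curr.next=prev(17) | reversed so far: 31 -> 17 -> 26 -> 15 -> 38 -> 16 -> 20

31 -> 17 -> 26 -> 15 -> 38 -> 16 -> 20 -> None


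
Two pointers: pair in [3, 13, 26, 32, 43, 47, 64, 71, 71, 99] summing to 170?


lo=0(3)+hi=9(99)=102
lo=1(13)+hi=9(99)=112
lo=2(26)+hi=9(99)=125
lo=3(32)+hi=9(99)=131
lo=4(43)+hi=9(99)=142
lo=5(47)+hi=9(99)=146
lo=6(64)+hi=9(99)=163
lo=7(71)+hi=9(99)=170

Yes: 71+99=170


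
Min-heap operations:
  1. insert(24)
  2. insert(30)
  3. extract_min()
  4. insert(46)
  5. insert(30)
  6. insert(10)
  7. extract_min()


insert(24) -> [24]
insert(30) -> [24, 30]
extract_min()->24, [30]
insert(46) -> [30, 46]
insert(30) -> [30, 46, 30]
insert(10) -> [10, 30, 30, 46]
extract_min()->10, [30, 30, 46]

Final heap: [30, 30, 46]


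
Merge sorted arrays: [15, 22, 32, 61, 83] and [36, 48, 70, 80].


Take 15 from A
Take 22 from A
Take 32 from A
Take 36 from B
Take 48 from B
Take 61 from A
Take 70 from B
Take 80 from B

Merged: [15, 22, 32, 36, 48, 61, 70, 80, 83]


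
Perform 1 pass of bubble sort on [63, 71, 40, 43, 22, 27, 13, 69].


Initial: [63, 71, 40, 43, 22, 27, 13, 69]
Pass 1: [63, 40, 43, 22, 27, 13, 69, 71] (6 swaps)

After 1 pass: [63, 40, 43, 22, 27, 13, 69, 71]


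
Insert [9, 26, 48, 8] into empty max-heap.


Insert 9: [9]
Insert 26: [26, 9]
Insert 48: [48, 9, 26]
Insert 8: [48, 9, 26, 8]

Final heap: [48, 9, 26, 8]


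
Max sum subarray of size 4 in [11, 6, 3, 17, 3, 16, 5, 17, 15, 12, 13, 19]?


[0:4]: 37
[1:5]: 29
[2:6]: 39
[3:7]: 41
[4:8]: 41
[5:9]: 53
[6:10]: 49
[7:11]: 57
[8:12]: 59

Max: 59 at [8:12]


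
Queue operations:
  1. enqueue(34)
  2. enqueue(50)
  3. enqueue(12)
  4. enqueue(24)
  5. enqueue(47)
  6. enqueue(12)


enqueue(34) -> [34]
enqueue(50) -> [34, 50]
enqueue(12) -> [34, 50, 12]
enqueue(24) -> [34, 50, 12, 24]
enqueue(47) -> [34, 50, 12, 24, 47]
enqueue(12) -> [34, 50, 12, 24, 47, 12]

Final queue: [34, 50, 12, 24, 47, 12]


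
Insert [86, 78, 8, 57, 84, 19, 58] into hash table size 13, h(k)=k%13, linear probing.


Insert 86: h=8 -> slot 8
Insert 78: h=0 -> slot 0
Insert 8: h=8, 1 probes -> slot 9
Insert 57: h=5 -> slot 5
Insert 84: h=6 -> slot 6
Insert 19: h=6, 1 probes -> slot 7
Insert 58: h=6, 4 probes -> slot 10

Table: [78, None, None, None, None, 57, 84, 19, 86, 8, 58, None, None]


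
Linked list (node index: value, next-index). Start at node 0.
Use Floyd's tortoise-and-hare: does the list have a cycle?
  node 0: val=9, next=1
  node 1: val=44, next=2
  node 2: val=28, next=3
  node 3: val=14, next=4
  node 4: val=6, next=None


Floyd's tortoise (slow, +1) and hare (fast, +2):
  init: slow=0, fast=0
  step 1: slow=1, fast=2
  step 2: slow=2, fast=4
  step 3: fast -> None, no cycle

Cycle: no


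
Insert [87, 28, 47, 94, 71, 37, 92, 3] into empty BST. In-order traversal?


Insert 87: root
Insert 28: L from 87
Insert 47: L from 87 -> R from 28
Insert 94: R from 87
Insert 71: L from 87 -> R from 28 -> R from 47
Insert 37: L from 87 -> R from 28 -> L from 47
Insert 92: R from 87 -> L from 94
Insert 3: L from 87 -> L from 28

In-order: [3, 28, 37, 47, 71, 87, 92, 94]


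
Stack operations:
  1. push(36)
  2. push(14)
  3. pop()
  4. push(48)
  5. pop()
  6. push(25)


push(36) -> [36]
push(14) -> [36, 14]
pop()->14, [36]
push(48) -> [36, 48]
pop()->48, [36]
push(25) -> [36, 25]

Final stack: [36, 25]


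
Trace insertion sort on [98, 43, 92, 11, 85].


Initial: [98, 43, 92, 11, 85]
Insert 43: [43, 98, 92, 11, 85]
Insert 92: [43, 92, 98, 11, 85]
Insert 11: [11, 43, 92, 98, 85]
Insert 85: [11, 43, 85, 92, 98]

Sorted: [11, 43, 85, 92, 98]


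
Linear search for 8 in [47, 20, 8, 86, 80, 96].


i=0: 47!=8
i=1: 20!=8
i=2: 8==8 found!

Found at 2, 3 comps


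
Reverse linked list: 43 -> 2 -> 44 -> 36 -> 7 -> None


Step 1: curr=43, set curr.next=prev(None) | reversed so far: 43
Step 2: curr=2, set curr.next=prev(43) | reversed so far: 2 -> 43
Step 3: curr=44, set curr.next=prev(2) | reversed so far: 44 -> 2 -> 43
Step 4: curr=36, set curr.next=prev(44) | reversed so far: 36 -> 44 -> 2 -> 43
Step 5: curr=7, set curr.next=prev(36) | reversed so far: 7 -> 36 -> 44 -> 2 -> 43

7 -> 36 -> 44 -> 2 -> 43 -> None


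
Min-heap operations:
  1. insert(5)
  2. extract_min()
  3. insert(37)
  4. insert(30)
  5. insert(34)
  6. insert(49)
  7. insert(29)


insert(5) -> [5]
extract_min()->5, []
insert(37) -> [37]
insert(30) -> [30, 37]
insert(34) -> [30, 37, 34]
insert(49) -> [30, 37, 34, 49]
insert(29) -> [29, 30, 34, 49, 37]

Final heap: [29, 30, 34, 49, 37]


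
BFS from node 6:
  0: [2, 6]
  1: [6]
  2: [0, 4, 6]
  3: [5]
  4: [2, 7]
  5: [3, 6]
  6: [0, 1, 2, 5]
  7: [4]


Visit 6, enqueue [0, 1, 2, 5]
Visit 0, enqueue []
Visit 1, enqueue []
Visit 2, enqueue [4]
Visit 5, enqueue [3]
Visit 4, enqueue [7]
Visit 3, enqueue []
Visit 7, enqueue []

BFS order: [6, 0, 1, 2, 5, 4, 3, 7]


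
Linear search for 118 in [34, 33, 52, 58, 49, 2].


i=0: 34!=118
i=1: 33!=118
i=2: 52!=118
i=3: 58!=118
i=4: 49!=118
i=5: 2!=118

Not found, 6 comps


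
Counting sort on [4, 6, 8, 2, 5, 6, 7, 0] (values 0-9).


Input: [4, 6, 8, 2, 5, 6, 7, 0]
Counts: [1, 0, 1, 0, 1, 1, 2, 1, 1, 0]

Sorted: [0, 2, 4, 5, 6, 6, 7, 8]


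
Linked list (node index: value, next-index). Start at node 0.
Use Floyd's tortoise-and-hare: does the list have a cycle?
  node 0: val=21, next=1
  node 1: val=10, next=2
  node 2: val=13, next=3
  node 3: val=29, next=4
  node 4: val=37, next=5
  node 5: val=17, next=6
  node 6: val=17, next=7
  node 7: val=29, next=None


Floyd's tortoise (slow, +1) and hare (fast, +2):
  init: slow=0, fast=0
  step 1: slow=1, fast=2
  step 2: slow=2, fast=4
  step 3: slow=3, fast=6
  step 4: fast 6->7->None, no cycle

Cycle: no


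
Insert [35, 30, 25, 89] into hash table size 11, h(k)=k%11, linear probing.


Insert 35: h=2 -> slot 2
Insert 30: h=8 -> slot 8
Insert 25: h=3 -> slot 3
Insert 89: h=1 -> slot 1

Table: [None, 89, 35, 25, None, None, None, None, 30, None, None]


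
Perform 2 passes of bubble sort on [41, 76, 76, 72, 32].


Initial: [41, 76, 76, 72, 32]
Pass 1: [41, 76, 72, 32, 76] (2 swaps)
Pass 2: [41, 72, 32, 76, 76] (2 swaps)

After 2 passes: [41, 72, 32, 76, 76]


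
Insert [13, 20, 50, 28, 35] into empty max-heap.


Insert 13: [13]
Insert 20: [20, 13]
Insert 50: [50, 13, 20]
Insert 28: [50, 28, 20, 13]
Insert 35: [50, 35, 20, 13, 28]

Final heap: [50, 35, 20, 13, 28]


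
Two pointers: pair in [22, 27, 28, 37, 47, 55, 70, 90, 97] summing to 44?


lo=0(22)+hi=8(97)=119
lo=0(22)+hi=7(90)=112
lo=0(22)+hi=6(70)=92
lo=0(22)+hi=5(55)=77
lo=0(22)+hi=4(47)=69
lo=0(22)+hi=3(37)=59
lo=0(22)+hi=2(28)=50
lo=0(22)+hi=1(27)=49

No pair found


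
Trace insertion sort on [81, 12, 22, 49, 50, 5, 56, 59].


Initial: [81, 12, 22, 49, 50, 5, 56, 59]
Insert 12: [12, 81, 22, 49, 50, 5, 56, 59]
Insert 22: [12, 22, 81, 49, 50, 5, 56, 59]
Insert 49: [12, 22, 49, 81, 50, 5, 56, 59]
Insert 50: [12, 22, 49, 50, 81, 5, 56, 59]
Insert 5: [5, 12, 22, 49, 50, 81, 56, 59]
Insert 56: [5, 12, 22, 49, 50, 56, 81, 59]
Insert 59: [5, 12, 22, 49, 50, 56, 59, 81]

Sorted: [5, 12, 22, 49, 50, 56, 59, 81]


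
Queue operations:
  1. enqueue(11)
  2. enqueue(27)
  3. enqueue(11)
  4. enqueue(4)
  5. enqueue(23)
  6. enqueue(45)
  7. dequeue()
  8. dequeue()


enqueue(11) -> [11]
enqueue(27) -> [11, 27]
enqueue(11) -> [11, 27, 11]
enqueue(4) -> [11, 27, 11, 4]
enqueue(23) -> [11, 27, 11, 4, 23]
enqueue(45) -> [11, 27, 11, 4, 23, 45]
dequeue()->11, [27, 11, 4, 23, 45]
dequeue()->27, [11, 4, 23, 45]

Final queue: [11, 4, 23, 45]


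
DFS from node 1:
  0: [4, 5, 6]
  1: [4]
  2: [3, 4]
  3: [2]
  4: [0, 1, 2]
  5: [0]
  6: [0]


Visit 1, push [4]
Visit 4, push [2, 0]
Visit 0, push [6, 5]
Visit 5, push []
Visit 6, push []
Visit 2, push [3]
Visit 3, push []

DFS order: [1, 4, 0, 5, 6, 2, 3]


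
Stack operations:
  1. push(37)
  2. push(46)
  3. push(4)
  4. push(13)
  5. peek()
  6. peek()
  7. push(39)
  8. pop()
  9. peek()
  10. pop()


push(37) -> [37]
push(46) -> [37, 46]
push(4) -> [37, 46, 4]
push(13) -> [37, 46, 4, 13]
peek()->13
peek()->13
push(39) -> [37, 46, 4, 13, 39]
pop()->39, [37, 46, 4, 13]
peek()->13
pop()->13, [37, 46, 4]

Final stack: [37, 46, 4]


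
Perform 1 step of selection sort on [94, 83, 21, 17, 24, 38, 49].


Initial: [94, 83, 21, 17, 24, 38, 49]
Step 1: min=17 at 3
  Swap: [17, 83, 21, 94, 24, 38, 49]

After 1 step: [17, 83, 21, 94, 24, 38, 49]


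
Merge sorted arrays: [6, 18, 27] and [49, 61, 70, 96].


Take 6 from A
Take 18 from A
Take 27 from A

Merged: [6, 18, 27, 49, 61, 70, 96]


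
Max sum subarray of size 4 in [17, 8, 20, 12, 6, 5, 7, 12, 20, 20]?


[0:4]: 57
[1:5]: 46
[2:6]: 43
[3:7]: 30
[4:8]: 30
[5:9]: 44
[6:10]: 59

Max: 59 at [6:10]


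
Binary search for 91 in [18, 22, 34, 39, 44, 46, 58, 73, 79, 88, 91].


Step 1: lo=0, hi=10, mid=5, val=46
Step 2: lo=6, hi=10, mid=8, val=79
Step 3: lo=9, hi=10, mid=9, val=88
Step 4: lo=10, hi=10, mid=10, val=91

Found at index 10


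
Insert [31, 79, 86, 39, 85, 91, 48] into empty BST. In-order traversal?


Insert 31: root
Insert 79: R from 31
Insert 86: R from 31 -> R from 79
Insert 39: R from 31 -> L from 79
Insert 85: R from 31 -> R from 79 -> L from 86
Insert 91: R from 31 -> R from 79 -> R from 86
Insert 48: R from 31 -> L from 79 -> R from 39

In-order: [31, 39, 48, 79, 85, 86, 91]


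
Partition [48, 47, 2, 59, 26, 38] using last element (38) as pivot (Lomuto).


Pivot: 38
  2 <= 38: swap -> [2, 47, 48, 59, 26, 38]
  26 <= 38: swap -> [2, 26, 48, 59, 47, 38]
Place pivot at 2: [2, 26, 38, 59, 47, 48]

Partitioned: [2, 26, 38, 59, 47, 48]


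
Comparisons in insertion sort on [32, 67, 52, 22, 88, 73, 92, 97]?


Algorithm: insertion sort
Input: [32, 67, 52, 22, 88, 73, 92, 97]
Sorted: [22, 32, 52, 67, 73, 88, 92, 97]

11


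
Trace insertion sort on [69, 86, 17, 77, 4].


Initial: [69, 86, 17, 77, 4]
Insert 86: [69, 86, 17, 77, 4]
Insert 17: [17, 69, 86, 77, 4]
Insert 77: [17, 69, 77, 86, 4]
Insert 4: [4, 17, 69, 77, 86]

Sorted: [4, 17, 69, 77, 86]


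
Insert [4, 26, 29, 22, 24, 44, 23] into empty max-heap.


Insert 4: [4]
Insert 26: [26, 4]
Insert 29: [29, 4, 26]
Insert 22: [29, 22, 26, 4]
Insert 24: [29, 24, 26, 4, 22]
Insert 44: [44, 24, 29, 4, 22, 26]
Insert 23: [44, 24, 29, 4, 22, 26, 23]

Final heap: [44, 24, 29, 4, 22, 26, 23]


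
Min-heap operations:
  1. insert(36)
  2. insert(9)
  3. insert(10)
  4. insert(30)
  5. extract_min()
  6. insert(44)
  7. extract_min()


insert(36) -> [36]
insert(9) -> [9, 36]
insert(10) -> [9, 36, 10]
insert(30) -> [9, 30, 10, 36]
extract_min()->9, [10, 30, 36]
insert(44) -> [10, 30, 36, 44]
extract_min()->10, [30, 44, 36]

Final heap: [30, 44, 36]


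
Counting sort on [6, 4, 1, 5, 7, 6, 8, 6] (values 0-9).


Input: [6, 4, 1, 5, 7, 6, 8, 6]
Counts: [0, 1, 0, 0, 1, 1, 3, 1, 1, 0]

Sorted: [1, 4, 5, 6, 6, 6, 7, 8]


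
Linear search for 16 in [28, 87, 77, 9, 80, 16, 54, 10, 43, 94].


i=0: 28!=16
i=1: 87!=16
i=2: 77!=16
i=3: 9!=16
i=4: 80!=16
i=5: 16==16 found!

Found at 5, 6 comps


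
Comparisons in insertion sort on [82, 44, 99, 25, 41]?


Algorithm: insertion sort
Input: [82, 44, 99, 25, 41]
Sorted: [25, 41, 44, 82, 99]

9


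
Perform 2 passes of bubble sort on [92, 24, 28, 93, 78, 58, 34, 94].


Initial: [92, 24, 28, 93, 78, 58, 34, 94]
Pass 1: [24, 28, 92, 78, 58, 34, 93, 94] (5 swaps)
Pass 2: [24, 28, 78, 58, 34, 92, 93, 94] (3 swaps)

After 2 passes: [24, 28, 78, 58, 34, 92, 93, 94]


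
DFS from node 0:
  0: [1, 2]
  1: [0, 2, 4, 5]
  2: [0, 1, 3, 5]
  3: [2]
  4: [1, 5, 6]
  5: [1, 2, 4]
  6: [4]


Visit 0, push [2, 1]
Visit 1, push [5, 4, 2]
Visit 2, push [5, 3]
Visit 3, push []
Visit 5, push [4]
Visit 4, push [6]
Visit 6, push []

DFS order: [0, 1, 2, 3, 5, 4, 6]


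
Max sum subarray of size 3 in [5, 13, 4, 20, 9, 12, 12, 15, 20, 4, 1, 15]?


[0:3]: 22
[1:4]: 37
[2:5]: 33
[3:6]: 41
[4:7]: 33
[5:8]: 39
[6:9]: 47
[7:10]: 39
[8:11]: 25
[9:12]: 20

Max: 47 at [6:9]


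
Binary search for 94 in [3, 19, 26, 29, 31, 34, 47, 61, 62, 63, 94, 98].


Step 1: lo=0, hi=11, mid=5, val=34
Step 2: lo=6, hi=11, mid=8, val=62
Step 3: lo=9, hi=11, mid=10, val=94

Found at index 10


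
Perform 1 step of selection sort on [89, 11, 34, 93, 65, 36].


Initial: [89, 11, 34, 93, 65, 36]
Step 1: min=11 at 1
  Swap: [11, 89, 34, 93, 65, 36]

After 1 step: [11, 89, 34, 93, 65, 36]


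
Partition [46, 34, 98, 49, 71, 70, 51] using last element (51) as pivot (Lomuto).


Pivot: 51
  46 <= 51: advance i (no swap)
  34 <= 51: advance i (no swap)
  49 <= 51: swap -> [46, 34, 49, 98, 71, 70, 51]
Place pivot at 3: [46, 34, 49, 51, 71, 70, 98]

Partitioned: [46, 34, 49, 51, 71, 70, 98]


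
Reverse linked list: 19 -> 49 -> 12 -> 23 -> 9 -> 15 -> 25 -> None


Step 1: curr=19, set curr.next=prev(None) | reversed so far: 19
Step 2: curr=49, set curr.next=prev(19) | reversed so far: 49 -> 19
Step 3: curr=12, set curr.next=prev(49) | reversed so far: 12 -> 49 -> 19
Step 4: curr=23, set curr.next=prev(12) | reversed so far: 23 -> 12 -> 49 -> 19
Step 5: curr=9, set curr.next=prev(23) | reversed so far: 9 -> 23 -> 12 -> 49 -> 19
Step 6: curr=15, set curr.next=prev(9) | reversed so far: 15 -> 9 -> 23 -> 12 -> 49 -> 19
Step 7: curr=25, set curr.next=prev(15) | reversed so far: 25 -> 15 -> 9 -> 23 -> 12 -> 49 -> 19

25 -> 15 -> 9 -> 23 -> 12 -> 49 -> 19 -> None


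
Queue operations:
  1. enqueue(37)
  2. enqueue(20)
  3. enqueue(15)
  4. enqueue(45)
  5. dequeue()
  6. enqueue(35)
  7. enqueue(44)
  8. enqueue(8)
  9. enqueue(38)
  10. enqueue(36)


enqueue(37) -> [37]
enqueue(20) -> [37, 20]
enqueue(15) -> [37, 20, 15]
enqueue(45) -> [37, 20, 15, 45]
dequeue()->37, [20, 15, 45]
enqueue(35) -> [20, 15, 45, 35]
enqueue(44) -> [20, 15, 45, 35, 44]
enqueue(8) -> [20, 15, 45, 35, 44, 8]
enqueue(38) -> [20, 15, 45, 35, 44, 8, 38]
enqueue(36) -> [20, 15, 45, 35, 44, 8, 38, 36]

Final queue: [20, 15, 45, 35, 44, 8, 38, 36]


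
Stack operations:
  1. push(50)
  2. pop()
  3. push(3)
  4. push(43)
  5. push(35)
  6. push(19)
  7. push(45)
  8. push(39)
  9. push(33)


push(50) -> [50]
pop()->50, []
push(3) -> [3]
push(43) -> [3, 43]
push(35) -> [3, 43, 35]
push(19) -> [3, 43, 35, 19]
push(45) -> [3, 43, 35, 19, 45]
push(39) -> [3, 43, 35, 19, 45, 39]
push(33) -> [3, 43, 35, 19, 45, 39, 33]

Final stack: [3, 43, 35, 19, 45, 39, 33]


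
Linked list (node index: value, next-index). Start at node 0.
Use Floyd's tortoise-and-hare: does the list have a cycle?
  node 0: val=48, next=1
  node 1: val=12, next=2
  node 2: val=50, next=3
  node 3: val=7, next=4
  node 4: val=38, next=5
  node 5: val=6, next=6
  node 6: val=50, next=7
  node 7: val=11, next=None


Floyd's tortoise (slow, +1) and hare (fast, +2):
  init: slow=0, fast=0
  step 1: slow=1, fast=2
  step 2: slow=2, fast=4
  step 3: slow=3, fast=6
  step 4: fast 6->7->None, no cycle

Cycle: no


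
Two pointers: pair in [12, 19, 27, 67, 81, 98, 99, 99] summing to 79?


lo=0(12)+hi=7(99)=111
lo=0(12)+hi=6(99)=111
lo=0(12)+hi=5(98)=110
lo=0(12)+hi=4(81)=93
lo=0(12)+hi=3(67)=79

Yes: 12+67=79


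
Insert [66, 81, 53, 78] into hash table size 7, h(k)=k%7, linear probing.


Insert 66: h=3 -> slot 3
Insert 81: h=4 -> slot 4
Insert 53: h=4, 1 probes -> slot 5
Insert 78: h=1 -> slot 1

Table: [None, 78, None, 66, 81, 53, None]


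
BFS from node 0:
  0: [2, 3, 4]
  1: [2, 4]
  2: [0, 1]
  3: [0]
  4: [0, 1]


Visit 0, enqueue [2, 3, 4]
Visit 2, enqueue [1]
Visit 3, enqueue []
Visit 4, enqueue []
Visit 1, enqueue []

BFS order: [0, 2, 3, 4, 1]


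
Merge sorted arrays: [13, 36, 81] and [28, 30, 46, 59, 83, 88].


Take 13 from A
Take 28 from B
Take 30 from B
Take 36 from A
Take 46 from B
Take 59 from B
Take 81 from A

Merged: [13, 28, 30, 36, 46, 59, 81, 83, 88]


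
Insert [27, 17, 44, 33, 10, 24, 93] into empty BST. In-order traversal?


Insert 27: root
Insert 17: L from 27
Insert 44: R from 27
Insert 33: R from 27 -> L from 44
Insert 10: L from 27 -> L from 17
Insert 24: L from 27 -> R from 17
Insert 93: R from 27 -> R from 44

In-order: [10, 17, 24, 27, 33, 44, 93]


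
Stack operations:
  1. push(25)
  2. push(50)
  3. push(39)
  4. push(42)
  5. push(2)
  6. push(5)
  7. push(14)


push(25) -> [25]
push(50) -> [25, 50]
push(39) -> [25, 50, 39]
push(42) -> [25, 50, 39, 42]
push(2) -> [25, 50, 39, 42, 2]
push(5) -> [25, 50, 39, 42, 2, 5]
push(14) -> [25, 50, 39, 42, 2, 5, 14]

Final stack: [25, 50, 39, 42, 2, 5, 14]


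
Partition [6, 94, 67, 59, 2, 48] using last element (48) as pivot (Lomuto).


Pivot: 48
  6 <= 48: advance i (no swap)
  2 <= 48: swap -> [6, 2, 67, 59, 94, 48]
Place pivot at 2: [6, 2, 48, 59, 94, 67]

Partitioned: [6, 2, 48, 59, 94, 67]


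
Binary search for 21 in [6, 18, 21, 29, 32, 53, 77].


Step 1: lo=0, hi=6, mid=3, val=29
Step 2: lo=0, hi=2, mid=1, val=18
Step 3: lo=2, hi=2, mid=2, val=21

Found at index 2


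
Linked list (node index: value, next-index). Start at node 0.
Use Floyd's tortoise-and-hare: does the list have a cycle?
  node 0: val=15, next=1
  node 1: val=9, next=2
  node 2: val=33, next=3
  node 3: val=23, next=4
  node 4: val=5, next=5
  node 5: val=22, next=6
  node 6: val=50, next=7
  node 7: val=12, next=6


Floyd's tortoise (slow, +1) and hare (fast, +2):
  init: slow=0, fast=0
  step 1: slow=1, fast=2
  step 2: slow=2, fast=4
  step 3: slow=3, fast=6
  step 4: slow=4, fast=6
  step 5: slow=5, fast=6
  step 6: slow=6, fast=6
  slow == fast at node 6: cycle detected

Cycle: yes


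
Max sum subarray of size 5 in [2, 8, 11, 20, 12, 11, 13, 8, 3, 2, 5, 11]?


[0:5]: 53
[1:6]: 62
[2:7]: 67
[3:8]: 64
[4:9]: 47
[5:10]: 37
[6:11]: 31
[7:12]: 29

Max: 67 at [2:7]


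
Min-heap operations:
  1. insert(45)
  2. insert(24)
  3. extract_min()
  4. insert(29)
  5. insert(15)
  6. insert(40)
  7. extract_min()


insert(45) -> [45]
insert(24) -> [24, 45]
extract_min()->24, [45]
insert(29) -> [29, 45]
insert(15) -> [15, 45, 29]
insert(40) -> [15, 40, 29, 45]
extract_min()->15, [29, 40, 45]

Final heap: [29, 40, 45]


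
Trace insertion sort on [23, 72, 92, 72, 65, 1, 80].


Initial: [23, 72, 92, 72, 65, 1, 80]
Insert 72: [23, 72, 92, 72, 65, 1, 80]
Insert 92: [23, 72, 92, 72, 65, 1, 80]
Insert 72: [23, 72, 72, 92, 65, 1, 80]
Insert 65: [23, 65, 72, 72, 92, 1, 80]
Insert 1: [1, 23, 65, 72, 72, 92, 80]
Insert 80: [1, 23, 65, 72, 72, 80, 92]

Sorted: [1, 23, 65, 72, 72, 80, 92]


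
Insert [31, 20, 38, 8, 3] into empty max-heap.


Insert 31: [31]
Insert 20: [31, 20]
Insert 38: [38, 20, 31]
Insert 8: [38, 20, 31, 8]
Insert 3: [38, 20, 31, 8, 3]

Final heap: [38, 20, 31, 8, 3]


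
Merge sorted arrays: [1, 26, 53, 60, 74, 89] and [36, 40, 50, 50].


Take 1 from A
Take 26 from A
Take 36 from B
Take 40 from B
Take 50 from B
Take 50 from B

Merged: [1, 26, 36, 40, 50, 50, 53, 60, 74, 89]


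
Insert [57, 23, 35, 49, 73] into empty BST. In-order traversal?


Insert 57: root
Insert 23: L from 57
Insert 35: L from 57 -> R from 23
Insert 49: L from 57 -> R from 23 -> R from 35
Insert 73: R from 57

In-order: [23, 35, 49, 57, 73]


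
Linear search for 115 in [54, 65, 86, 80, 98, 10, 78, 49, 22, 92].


i=0: 54!=115
i=1: 65!=115
i=2: 86!=115
i=3: 80!=115
i=4: 98!=115
i=5: 10!=115
i=6: 78!=115
i=7: 49!=115
i=8: 22!=115
i=9: 92!=115

Not found, 10 comps


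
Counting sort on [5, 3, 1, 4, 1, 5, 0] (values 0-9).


Input: [5, 3, 1, 4, 1, 5, 0]
Counts: [1, 2, 0, 1, 1, 2, 0, 0, 0, 0]

Sorted: [0, 1, 1, 3, 4, 5, 5]


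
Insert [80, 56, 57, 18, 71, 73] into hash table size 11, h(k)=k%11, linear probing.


Insert 80: h=3 -> slot 3
Insert 56: h=1 -> slot 1
Insert 57: h=2 -> slot 2
Insert 18: h=7 -> slot 7
Insert 71: h=5 -> slot 5
Insert 73: h=7, 1 probes -> slot 8

Table: [None, 56, 57, 80, None, 71, None, 18, 73, None, None]


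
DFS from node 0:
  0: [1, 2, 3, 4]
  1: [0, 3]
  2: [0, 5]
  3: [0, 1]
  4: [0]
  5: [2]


Visit 0, push [4, 3, 2, 1]
Visit 1, push [3]
Visit 3, push []
Visit 2, push [5]
Visit 5, push []
Visit 4, push []

DFS order: [0, 1, 3, 2, 5, 4]


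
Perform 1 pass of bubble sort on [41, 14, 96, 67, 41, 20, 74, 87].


Initial: [41, 14, 96, 67, 41, 20, 74, 87]
Pass 1: [14, 41, 67, 41, 20, 74, 87, 96] (6 swaps)

After 1 pass: [14, 41, 67, 41, 20, 74, 87, 96]


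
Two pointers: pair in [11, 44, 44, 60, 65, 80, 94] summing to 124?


lo=0(11)+hi=6(94)=105
lo=1(44)+hi=6(94)=138
lo=1(44)+hi=5(80)=124

Yes: 44+80=124


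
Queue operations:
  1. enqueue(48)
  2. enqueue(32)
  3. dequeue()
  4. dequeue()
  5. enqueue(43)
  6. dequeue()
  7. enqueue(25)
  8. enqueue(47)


enqueue(48) -> [48]
enqueue(32) -> [48, 32]
dequeue()->48, [32]
dequeue()->32, []
enqueue(43) -> [43]
dequeue()->43, []
enqueue(25) -> [25]
enqueue(47) -> [25, 47]

Final queue: [25, 47]


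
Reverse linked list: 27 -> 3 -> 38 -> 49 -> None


Step 1: curr=27, set curr.next=prev(None) | reversed so far: 27
Step 2: curr=3, set curr.next=prev(27) | reversed so far: 3 -> 27
Step 3: curr=38, set curr.next=prev(3) | reversed so far: 38 -> 3 -> 27
Step 4: curr=49, set curr.next=prev(38) | reversed so far: 49 -> 38 -> 3 -> 27

49 -> 38 -> 3 -> 27 -> None


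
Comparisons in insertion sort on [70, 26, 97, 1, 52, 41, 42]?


Algorithm: insertion sort
Input: [70, 26, 97, 1, 52, 41, 42]
Sorted: [1, 26, 41, 42, 52, 70, 97]

16


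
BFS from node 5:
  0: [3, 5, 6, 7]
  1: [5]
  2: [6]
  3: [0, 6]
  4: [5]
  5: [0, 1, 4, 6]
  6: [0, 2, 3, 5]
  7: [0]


Visit 5, enqueue [0, 1, 4, 6]
Visit 0, enqueue [3, 7]
Visit 1, enqueue []
Visit 4, enqueue []
Visit 6, enqueue [2]
Visit 3, enqueue []
Visit 7, enqueue []
Visit 2, enqueue []

BFS order: [5, 0, 1, 4, 6, 3, 7, 2]


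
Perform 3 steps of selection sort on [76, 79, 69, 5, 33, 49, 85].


Initial: [76, 79, 69, 5, 33, 49, 85]
Step 1: min=5 at 3
  Swap: [5, 79, 69, 76, 33, 49, 85]
Step 2: min=33 at 4
  Swap: [5, 33, 69, 76, 79, 49, 85]
Step 3: min=49 at 5
  Swap: [5, 33, 49, 76, 79, 69, 85]

After 3 steps: [5, 33, 49, 76, 79, 69, 85]


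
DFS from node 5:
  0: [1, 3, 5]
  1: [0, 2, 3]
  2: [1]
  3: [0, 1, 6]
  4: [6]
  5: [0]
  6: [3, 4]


Visit 5, push [0]
Visit 0, push [3, 1]
Visit 1, push [3, 2]
Visit 2, push []
Visit 3, push [6]
Visit 6, push [4]
Visit 4, push []

DFS order: [5, 0, 1, 2, 3, 6, 4]


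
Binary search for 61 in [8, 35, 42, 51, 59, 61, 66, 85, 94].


Step 1: lo=0, hi=8, mid=4, val=59
Step 2: lo=5, hi=8, mid=6, val=66
Step 3: lo=5, hi=5, mid=5, val=61

Found at index 5


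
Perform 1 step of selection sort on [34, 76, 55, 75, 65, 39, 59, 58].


Initial: [34, 76, 55, 75, 65, 39, 59, 58]
Step 1: min=34 at 0
  Swap: [34, 76, 55, 75, 65, 39, 59, 58]

After 1 step: [34, 76, 55, 75, 65, 39, 59, 58]


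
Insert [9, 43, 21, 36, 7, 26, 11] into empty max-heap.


Insert 9: [9]
Insert 43: [43, 9]
Insert 21: [43, 9, 21]
Insert 36: [43, 36, 21, 9]
Insert 7: [43, 36, 21, 9, 7]
Insert 26: [43, 36, 26, 9, 7, 21]
Insert 11: [43, 36, 26, 9, 7, 21, 11]

Final heap: [43, 36, 26, 9, 7, 21, 11]


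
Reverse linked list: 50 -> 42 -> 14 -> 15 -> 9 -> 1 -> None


Step 1: curr=50, set curr.next=prev(None) | reversed so far: 50
Step 2: curr=42, set curr.next=prev(50) | reversed so far: 42 -> 50
Step 3: curr=14, set curr.next=prev(42) | reversed so far: 14 -> 42 -> 50
Step 4: curr=15, set curr.next=prev(14) | reversed so far: 15 -> 14 -> 42 -> 50
Step 5: curr=9, set curr.next=prev(15) | reversed so far: 9 -> 15 -> 14 -> 42 -> 50
Step 6: curr=1, set curr.next=prev(9) | reversed so far: 1 -> 9 -> 15 -> 14 -> 42 -> 50

1 -> 9 -> 15 -> 14 -> 42 -> 50 -> None


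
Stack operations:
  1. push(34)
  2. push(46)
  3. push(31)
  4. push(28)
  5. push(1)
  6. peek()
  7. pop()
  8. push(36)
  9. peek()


push(34) -> [34]
push(46) -> [34, 46]
push(31) -> [34, 46, 31]
push(28) -> [34, 46, 31, 28]
push(1) -> [34, 46, 31, 28, 1]
peek()->1
pop()->1, [34, 46, 31, 28]
push(36) -> [34, 46, 31, 28, 36]
peek()->36

Final stack: [34, 46, 31, 28, 36]


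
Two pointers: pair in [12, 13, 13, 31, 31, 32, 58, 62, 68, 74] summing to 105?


lo=0(12)+hi=9(74)=86
lo=1(13)+hi=9(74)=87
lo=2(13)+hi=9(74)=87
lo=3(31)+hi=9(74)=105

Yes: 31+74=105


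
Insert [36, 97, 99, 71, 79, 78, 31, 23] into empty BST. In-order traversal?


Insert 36: root
Insert 97: R from 36
Insert 99: R from 36 -> R from 97
Insert 71: R from 36 -> L from 97
Insert 79: R from 36 -> L from 97 -> R from 71
Insert 78: R from 36 -> L from 97 -> R from 71 -> L from 79
Insert 31: L from 36
Insert 23: L from 36 -> L from 31

In-order: [23, 31, 36, 71, 78, 79, 97, 99]


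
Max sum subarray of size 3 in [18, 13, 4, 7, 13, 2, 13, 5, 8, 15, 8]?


[0:3]: 35
[1:4]: 24
[2:5]: 24
[3:6]: 22
[4:7]: 28
[5:8]: 20
[6:9]: 26
[7:10]: 28
[8:11]: 31

Max: 35 at [0:3]


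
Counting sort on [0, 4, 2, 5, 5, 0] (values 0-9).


Input: [0, 4, 2, 5, 5, 0]
Counts: [2, 0, 1, 0, 1, 2, 0, 0, 0, 0]

Sorted: [0, 0, 2, 4, 5, 5]


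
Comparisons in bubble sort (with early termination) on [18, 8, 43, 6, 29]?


Algorithm: bubble sort (with early termination)
Input: [18, 8, 43, 6, 29]
Sorted: [6, 8, 18, 29, 43]

10


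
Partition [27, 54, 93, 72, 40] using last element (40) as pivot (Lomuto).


Pivot: 40
  27 <= 40: advance i (no swap)
Place pivot at 1: [27, 40, 93, 72, 54]

Partitioned: [27, 40, 93, 72, 54]


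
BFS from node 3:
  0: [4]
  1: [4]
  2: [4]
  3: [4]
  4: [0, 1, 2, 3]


Visit 3, enqueue [4]
Visit 4, enqueue [0, 1, 2]
Visit 0, enqueue []
Visit 1, enqueue []
Visit 2, enqueue []

BFS order: [3, 4, 0, 1, 2]


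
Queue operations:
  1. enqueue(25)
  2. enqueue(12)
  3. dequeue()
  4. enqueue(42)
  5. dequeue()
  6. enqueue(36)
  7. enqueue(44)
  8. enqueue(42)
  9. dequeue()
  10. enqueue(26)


enqueue(25) -> [25]
enqueue(12) -> [25, 12]
dequeue()->25, [12]
enqueue(42) -> [12, 42]
dequeue()->12, [42]
enqueue(36) -> [42, 36]
enqueue(44) -> [42, 36, 44]
enqueue(42) -> [42, 36, 44, 42]
dequeue()->42, [36, 44, 42]
enqueue(26) -> [36, 44, 42, 26]

Final queue: [36, 44, 42, 26]


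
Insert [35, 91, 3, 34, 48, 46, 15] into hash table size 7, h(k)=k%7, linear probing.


Insert 35: h=0 -> slot 0
Insert 91: h=0, 1 probes -> slot 1
Insert 3: h=3 -> slot 3
Insert 34: h=6 -> slot 6
Insert 48: h=6, 3 probes -> slot 2
Insert 46: h=4 -> slot 4
Insert 15: h=1, 4 probes -> slot 5

Table: [35, 91, 48, 3, 46, 15, 34]


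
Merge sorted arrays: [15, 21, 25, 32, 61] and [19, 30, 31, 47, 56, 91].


Take 15 from A
Take 19 from B
Take 21 from A
Take 25 from A
Take 30 from B
Take 31 from B
Take 32 from A
Take 47 from B
Take 56 from B
Take 61 from A

Merged: [15, 19, 21, 25, 30, 31, 32, 47, 56, 61, 91]


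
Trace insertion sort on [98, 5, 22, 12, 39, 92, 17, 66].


Initial: [98, 5, 22, 12, 39, 92, 17, 66]
Insert 5: [5, 98, 22, 12, 39, 92, 17, 66]
Insert 22: [5, 22, 98, 12, 39, 92, 17, 66]
Insert 12: [5, 12, 22, 98, 39, 92, 17, 66]
Insert 39: [5, 12, 22, 39, 98, 92, 17, 66]
Insert 92: [5, 12, 22, 39, 92, 98, 17, 66]
Insert 17: [5, 12, 17, 22, 39, 92, 98, 66]
Insert 66: [5, 12, 17, 22, 39, 66, 92, 98]

Sorted: [5, 12, 17, 22, 39, 66, 92, 98]


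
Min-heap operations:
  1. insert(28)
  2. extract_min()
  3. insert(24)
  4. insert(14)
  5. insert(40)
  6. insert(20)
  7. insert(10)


insert(28) -> [28]
extract_min()->28, []
insert(24) -> [24]
insert(14) -> [14, 24]
insert(40) -> [14, 24, 40]
insert(20) -> [14, 20, 40, 24]
insert(10) -> [10, 14, 40, 24, 20]

Final heap: [10, 14, 40, 24, 20]


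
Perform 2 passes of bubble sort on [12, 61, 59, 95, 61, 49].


Initial: [12, 61, 59, 95, 61, 49]
Pass 1: [12, 59, 61, 61, 49, 95] (3 swaps)
Pass 2: [12, 59, 61, 49, 61, 95] (1 swaps)

After 2 passes: [12, 59, 61, 49, 61, 95]


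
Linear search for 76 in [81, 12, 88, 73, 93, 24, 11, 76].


i=0: 81!=76
i=1: 12!=76
i=2: 88!=76
i=3: 73!=76
i=4: 93!=76
i=5: 24!=76
i=6: 11!=76
i=7: 76==76 found!

Found at 7, 8 comps


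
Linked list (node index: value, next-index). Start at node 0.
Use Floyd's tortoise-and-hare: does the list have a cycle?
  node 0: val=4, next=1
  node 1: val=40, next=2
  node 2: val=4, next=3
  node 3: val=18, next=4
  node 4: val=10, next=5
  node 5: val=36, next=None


Floyd's tortoise (slow, +1) and hare (fast, +2):
  init: slow=0, fast=0
  step 1: slow=1, fast=2
  step 2: slow=2, fast=4
  step 3: fast 4->5->None, no cycle

Cycle: no


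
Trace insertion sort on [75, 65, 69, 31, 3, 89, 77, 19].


Initial: [75, 65, 69, 31, 3, 89, 77, 19]
Insert 65: [65, 75, 69, 31, 3, 89, 77, 19]
Insert 69: [65, 69, 75, 31, 3, 89, 77, 19]
Insert 31: [31, 65, 69, 75, 3, 89, 77, 19]
Insert 3: [3, 31, 65, 69, 75, 89, 77, 19]
Insert 89: [3, 31, 65, 69, 75, 89, 77, 19]
Insert 77: [3, 31, 65, 69, 75, 77, 89, 19]
Insert 19: [3, 19, 31, 65, 69, 75, 77, 89]

Sorted: [3, 19, 31, 65, 69, 75, 77, 89]


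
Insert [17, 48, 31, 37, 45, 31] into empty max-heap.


Insert 17: [17]
Insert 48: [48, 17]
Insert 31: [48, 17, 31]
Insert 37: [48, 37, 31, 17]
Insert 45: [48, 45, 31, 17, 37]
Insert 31: [48, 45, 31, 17, 37, 31]

Final heap: [48, 45, 31, 17, 37, 31]


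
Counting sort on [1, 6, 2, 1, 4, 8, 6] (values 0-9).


Input: [1, 6, 2, 1, 4, 8, 6]
Counts: [0, 2, 1, 0, 1, 0, 2, 0, 1, 0]

Sorted: [1, 1, 2, 4, 6, 6, 8]


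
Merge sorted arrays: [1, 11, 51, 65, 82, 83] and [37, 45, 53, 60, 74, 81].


Take 1 from A
Take 11 from A
Take 37 from B
Take 45 from B
Take 51 from A
Take 53 from B
Take 60 from B
Take 65 from A
Take 74 from B
Take 81 from B

Merged: [1, 11, 37, 45, 51, 53, 60, 65, 74, 81, 82, 83]


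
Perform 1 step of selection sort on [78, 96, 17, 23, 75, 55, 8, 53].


Initial: [78, 96, 17, 23, 75, 55, 8, 53]
Step 1: min=8 at 6
  Swap: [8, 96, 17, 23, 75, 55, 78, 53]

After 1 step: [8, 96, 17, 23, 75, 55, 78, 53]


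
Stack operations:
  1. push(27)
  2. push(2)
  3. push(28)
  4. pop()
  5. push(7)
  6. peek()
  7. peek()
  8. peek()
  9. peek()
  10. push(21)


push(27) -> [27]
push(2) -> [27, 2]
push(28) -> [27, 2, 28]
pop()->28, [27, 2]
push(7) -> [27, 2, 7]
peek()->7
peek()->7
peek()->7
peek()->7
push(21) -> [27, 2, 7, 21]

Final stack: [27, 2, 7, 21]


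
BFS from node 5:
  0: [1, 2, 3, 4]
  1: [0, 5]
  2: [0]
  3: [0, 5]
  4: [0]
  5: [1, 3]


Visit 5, enqueue [1, 3]
Visit 1, enqueue [0]
Visit 3, enqueue []
Visit 0, enqueue [2, 4]
Visit 2, enqueue []
Visit 4, enqueue []

BFS order: [5, 1, 3, 0, 2, 4]


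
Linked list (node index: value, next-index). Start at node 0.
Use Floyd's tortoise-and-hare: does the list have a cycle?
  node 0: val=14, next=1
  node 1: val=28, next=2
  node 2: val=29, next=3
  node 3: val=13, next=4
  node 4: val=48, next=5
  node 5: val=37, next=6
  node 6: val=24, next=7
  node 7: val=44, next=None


Floyd's tortoise (slow, +1) and hare (fast, +2):
  init: slow=0, fast=0
  step 1: slow=1, fast=2
  step 2: slow=2, fast=4
  step 3: slow=3, fast=6
  step 4: fast 6->7->None, no cycle

Cycle: no


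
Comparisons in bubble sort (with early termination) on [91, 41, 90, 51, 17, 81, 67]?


Algorithm: bubble sort (with early termination)
Input: [91, 41, 90, 51, 17, 81, 67]
Sorted: [17, 41, 51, 67, 81, 90, 91]

20


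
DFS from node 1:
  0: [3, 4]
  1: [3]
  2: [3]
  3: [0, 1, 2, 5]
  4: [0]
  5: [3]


Visit 1, push [3]
Visit 3, push [5, 2, 0]
Visit 0, push [4]
Visit 4, push []
Visit 2, push []
Visit 5, push []

DFS order: [1, 3, 0, 4, 2, 5]


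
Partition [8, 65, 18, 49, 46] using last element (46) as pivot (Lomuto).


Pivot: 46
  8 <= 46: advance i (no swap)
  18 <= 46: swap -> [8, 18, 65, 49, 46]
Place pivot at 2: [8, 18, 46, 49, 65]

Partitioned: [8, 18, 46, 49, 65]


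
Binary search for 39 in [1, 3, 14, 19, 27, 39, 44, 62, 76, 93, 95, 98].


Step 1: lo=0, hi=11, mid=5, val=39

Found at index 5


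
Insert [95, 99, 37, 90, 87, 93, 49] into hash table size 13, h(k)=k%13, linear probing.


Insert 95: h=4 -> slot 4
Insert 99: h=8 -> slot 8
Insert 37: h=11 -> slot 11
Insert 90: h=12 -> slot 12
Insert 87: h=9 -> slot 9
Insert 93: h=2 -> slot 2
Insert 49: h=10 -> slot 10

Table: [None, None, 93, None, 95, None, None, None, 99, 87, 49, 37, 90]


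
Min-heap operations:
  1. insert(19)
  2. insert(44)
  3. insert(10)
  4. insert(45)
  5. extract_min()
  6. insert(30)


insert(19) -> [19]
insert(44) -> [19, 44]
insert(10) -> [10, 44, 19]
insert(45) -> [10, 44, 19, 45]
extract_min()->10, [19, 44, 45]
insert(30) -> [19, 30, 45, 44]

Final heap: [19, 30, 45, 44]


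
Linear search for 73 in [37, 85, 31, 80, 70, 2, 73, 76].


i=0: 37!=73
i=1: 85!=73
i=2: 31!=73
i=3: 80!=73
i=4: 70!=73
i=5: 2!=73
i=6: 73==73 found!

Found at 6, 7 comps


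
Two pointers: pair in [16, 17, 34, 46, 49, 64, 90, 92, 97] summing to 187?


lo=0(16)+hi=8(97)=113
lo=1(17)+hi=8(97)=114
lo=2(34)+hi=8(97)=131
lo=3(46)+hi=8(97)=143
lo=4(49)+hi=8(97)=146
lo=5(64)+hi=8(97)=161
lo=6(90)+hi=8(97)=187

Yes: 90+97=187


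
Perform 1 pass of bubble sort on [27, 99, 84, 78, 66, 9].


Initial: [27, 99, 84, 78, 66, 9]
Pass 1: [27, 84, 78, 66, 9, 99] (4 swaps)

After 1 pass: [27, 84, 78, 66, 9, 99]


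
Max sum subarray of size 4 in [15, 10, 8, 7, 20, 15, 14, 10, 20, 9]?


[0:4]: 40
[1:5]: 45
[2:6]: 50
[3:7]: 56
[4:8]: 59
[5:9]: 59
[6:10]: 53

Max: 59 at [4:8]


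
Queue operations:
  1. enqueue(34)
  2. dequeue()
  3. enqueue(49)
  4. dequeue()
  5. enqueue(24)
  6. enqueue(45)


enqueue(34) -> [34]
dequeue()->34, []
enqueue(49) -> [49]
dequeue()->49, []
enqueue(24) -> [24]
enqueue(45) -> [24, 45]

Final queue: [24, 45]


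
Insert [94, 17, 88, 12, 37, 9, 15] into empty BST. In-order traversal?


Insert 94: root
Insert 17: L from 94
Insert 88: L from 94 -> R from 17
Insert 12: L from 94 -> L from 17
Insert 37: L from 94 -> R from 17 -> L from 88
Insert 9: L from 94 -> L from 17 -> L from 12
Insert 15: L from 94 -> L from 17 -> R from 12

In-order: [9, 12, 15, 17, 37, 88, 94]


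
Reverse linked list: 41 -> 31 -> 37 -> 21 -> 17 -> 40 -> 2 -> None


Step 1: curr=41, set curr.next=prev(None) | reversed so far: 41
Step 2: curr=31, set curr.next=prev(41) | reversed so far: 31 -> 41
Step 3: curr=37, set curr.next=prev(31) | reversed so far: 37 -> 31 -> 41
Step 4: curr=21, set curr.next=prev(37) | reversed so far: 21 -> 37 -> 31 -> 41
Step 5: curr=17, set curr.next=prev(21) | reversed so far: 17 -> 21 -> 37 -> 31 -> 41
Step 6: curr=40, set curr.next=prev(17) | reversed so far: 40 -> 17 -> 21 -> 37 -> 31 -> 41
Step 7: curr=2, set curr.next=prev(40) | reversed so far: 2 -> 40 -> 17 -> 21 -> 37 -> 31 -> 41

2 -> 40 -> 17 -> 21 -> 37 -> 31 -> 41 -> None


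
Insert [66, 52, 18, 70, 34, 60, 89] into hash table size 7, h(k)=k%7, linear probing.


Insert 66: h=3 -> slot 3
Insert 52: h=3, 1 probes -> slot 4
Insert 18: h=4, 1 probes -> slot 5
Insert 70: h=0 -> slot 0
Insert 34: h=6 -> slot 6
Insert 60: h=4, 4 probes -> slot 1
Insert 89: h=5, 4 probes -> slot 2

Table: [70, 60, 89, 66, 52, 18, 34]


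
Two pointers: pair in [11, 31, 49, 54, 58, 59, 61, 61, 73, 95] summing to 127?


lo=0(11)+hi=9(95)=106
lo=1(31)+hi=9(95)=126
lo=2(49)+hi=9(95)=144
lo=2(49)+hi=8(73)=122
lo=3(54)+hi=8(73)=127

Yes: 54+73=127


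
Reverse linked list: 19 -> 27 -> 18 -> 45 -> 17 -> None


Step 1: curr=19, set curr.next=prev(None) | reversed so far: 19
Step 2: curr=27, set curr.next=prev(19) | reversed so far: 27 -> 19
Step 3: curr=18, set curr.next=prev(27) | reversed so far: 18 -> 27 -> 19
Step 4: curr=45, set curr.next=prev(18) | reversed so far: 45 -> 18 -> 27 -> 19
Step 5: curr=17, set curr.next=prev(45) | reversed so far: 17 -> 45 -> 18 -> 27 -> 19

17 -> 45 -> 18 -> 27 -> 19 -> None


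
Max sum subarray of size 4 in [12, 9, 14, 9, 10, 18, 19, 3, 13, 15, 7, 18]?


[0:4]: 44
[1:5]: 42
[2:6]: 51
[3:7]: 56
[4:8]: 50
[5:9]: 53
[6:10]: 50
[7:11]: 38
[8:12]: 53

Max: 56 at [3:7]


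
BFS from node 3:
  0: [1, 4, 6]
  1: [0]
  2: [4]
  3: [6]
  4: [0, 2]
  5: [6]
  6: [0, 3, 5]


Visit 3, enqueue [6]
Visit 6, enqueue [0, 5]
Visit 0, enqueue [1, 4]
Visit 5, enqueue []
Visit 1, enqueue []
Visit 4, enqueue [2]
Visit 2, enqueue []

BFS order: [3, 6, 0, 5, 1, 4, 2]


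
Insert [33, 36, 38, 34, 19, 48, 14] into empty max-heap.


Insert 33: [33]
Insert 36: [36, 33]
Insert 38: [38, 33, 36]
Insert 34: [38, 34, 36, 33]
Insert 19: [38, 34, 36, 33, 19]
Insert 48: [48, 34, 38, 33, 19, 36]
Insert 14: [48, 34, 38, 33, 19, 36, 14]

Final heap: [48, 34, 38, 33, 19, 36, 14]


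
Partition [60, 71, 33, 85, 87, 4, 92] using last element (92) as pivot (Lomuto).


Pivot: 92
  60 <= 92: advance i (no swap)
  71 <= 92: advance i (no swap)
  33 <= 92: advance i (no swap)
  85 <= 92: advance i (no swap)
  87 <= 92: advance i (no swap)
  4 <= 92: advance i (no swap)
Place pivot at 6: [60, 71, 33, 85, 87, 4, 92]

Partitioned: [60, 71, 33, 85, 87, 4, 92]


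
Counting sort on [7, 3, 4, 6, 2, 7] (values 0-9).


Input: [7, 3, 4, 6, 2, 7]
Counts: [0, 0, 1, 1, 1, 0, 1, 2, 0, 0]

Sorted: [2, 3, 4, 6, 7, 7]


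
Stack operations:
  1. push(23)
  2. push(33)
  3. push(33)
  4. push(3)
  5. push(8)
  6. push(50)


push(23) -> [23]
push(33) -> [23, 33]
push(33) -> [23, 33, 33]
push(3) -> [23, 33, 33, 3]
push(8) -> [23, 33, 33, 3, 8]
push(50) -> [23, 33, 33, 3, 8, 50]

Final stack: [23, 33, 33, 3, 8, 50]


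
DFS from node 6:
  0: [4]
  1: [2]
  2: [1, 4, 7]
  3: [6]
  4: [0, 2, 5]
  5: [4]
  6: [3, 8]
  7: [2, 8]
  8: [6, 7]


Visit 6, push [8, 3]
Visit 3, push []
Visit 8, push [7]
Visit 7, push [2]
Visit 2, push [4, 1]
Visit 1, push []
Visit 4, push [5, 0]
Visit 0, push []
Visit 5, push []

DFS order: [6, 3, 8, 7, 2, 1, 4, 0, 5]


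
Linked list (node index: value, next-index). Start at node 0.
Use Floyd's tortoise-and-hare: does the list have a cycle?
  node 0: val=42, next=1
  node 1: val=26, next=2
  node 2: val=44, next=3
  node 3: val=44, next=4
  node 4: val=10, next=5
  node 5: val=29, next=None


Floyd's tortoise (slow, +1) and hare (fast, +2):
  init: slow=0, fast=0
  step 1: slow=1, fast=2
  step 2: slow=2, fast=4
  step 3: fast 4->5->None, no cycle

Cycle: no


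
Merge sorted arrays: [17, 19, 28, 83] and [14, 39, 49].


Take 14 from B
Take 17 from A
Take 19 from A
Take 28 from A
Take 39 from B
Take 49 from B

Merged: [14, 17, 19, 28, 39, 49, 83]


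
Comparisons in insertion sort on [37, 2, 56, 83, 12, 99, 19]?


Algorithm: insertion sort
Input: [37, 2, 56, 83, 12, 99, 19]
Sorted: [2, 12, 19, 37, 56, 83, 99]

13


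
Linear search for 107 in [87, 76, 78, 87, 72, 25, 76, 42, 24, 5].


i=0: 87!=107
i=1: 76!=107
i=2: 78!=107
i=3: 87!=107
i=4: 72!=107
i=5: 25!=107
i=6: 76!=107
i=7: 42!=107
i=8: 24!=107
i=9: 5!=107

Not found, 10 comps
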